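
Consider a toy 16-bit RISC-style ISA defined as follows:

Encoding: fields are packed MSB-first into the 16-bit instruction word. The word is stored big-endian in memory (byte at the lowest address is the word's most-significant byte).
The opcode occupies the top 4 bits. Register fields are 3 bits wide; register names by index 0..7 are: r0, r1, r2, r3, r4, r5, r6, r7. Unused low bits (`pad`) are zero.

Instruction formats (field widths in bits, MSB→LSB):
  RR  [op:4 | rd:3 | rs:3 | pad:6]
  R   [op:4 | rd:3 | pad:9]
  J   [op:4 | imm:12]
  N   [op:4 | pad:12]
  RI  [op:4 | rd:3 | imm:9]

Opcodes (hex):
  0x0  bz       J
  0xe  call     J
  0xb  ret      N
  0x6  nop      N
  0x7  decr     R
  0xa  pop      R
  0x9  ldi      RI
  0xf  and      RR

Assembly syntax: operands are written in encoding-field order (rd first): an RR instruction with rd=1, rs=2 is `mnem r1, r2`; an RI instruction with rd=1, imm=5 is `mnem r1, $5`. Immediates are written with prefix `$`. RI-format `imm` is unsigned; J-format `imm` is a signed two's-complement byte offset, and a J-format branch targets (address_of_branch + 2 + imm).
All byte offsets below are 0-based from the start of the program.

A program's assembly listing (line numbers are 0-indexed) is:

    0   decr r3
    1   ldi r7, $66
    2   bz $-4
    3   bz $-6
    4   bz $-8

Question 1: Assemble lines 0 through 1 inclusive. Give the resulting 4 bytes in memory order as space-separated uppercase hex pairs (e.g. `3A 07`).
L0: decr op=0x7:4|rd=3:3|pad=0:9 ⇒ 0x7600 ⇒ big 76 00
L1: ldi op=0x9:4|rd=7:3|imm=66:9 ⇒ 0x9e42 ⇒ big 9e 42

76 00 9E 42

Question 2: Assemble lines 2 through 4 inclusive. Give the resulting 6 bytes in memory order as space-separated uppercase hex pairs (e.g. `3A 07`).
line 2 (bz): pack op=0x0:4|imm=-4:12 = 0x0ffc; big→ 0f fc
line 3 (bz): pack op=0x0:4|imm=-6:12 = 0x0ffa; big→ 0f fa
line 4 (bz): pack op=0x0:4|imm=-8:12 = 0x0ff8; big→ 0f f8

0F FC 0F FA 0F F8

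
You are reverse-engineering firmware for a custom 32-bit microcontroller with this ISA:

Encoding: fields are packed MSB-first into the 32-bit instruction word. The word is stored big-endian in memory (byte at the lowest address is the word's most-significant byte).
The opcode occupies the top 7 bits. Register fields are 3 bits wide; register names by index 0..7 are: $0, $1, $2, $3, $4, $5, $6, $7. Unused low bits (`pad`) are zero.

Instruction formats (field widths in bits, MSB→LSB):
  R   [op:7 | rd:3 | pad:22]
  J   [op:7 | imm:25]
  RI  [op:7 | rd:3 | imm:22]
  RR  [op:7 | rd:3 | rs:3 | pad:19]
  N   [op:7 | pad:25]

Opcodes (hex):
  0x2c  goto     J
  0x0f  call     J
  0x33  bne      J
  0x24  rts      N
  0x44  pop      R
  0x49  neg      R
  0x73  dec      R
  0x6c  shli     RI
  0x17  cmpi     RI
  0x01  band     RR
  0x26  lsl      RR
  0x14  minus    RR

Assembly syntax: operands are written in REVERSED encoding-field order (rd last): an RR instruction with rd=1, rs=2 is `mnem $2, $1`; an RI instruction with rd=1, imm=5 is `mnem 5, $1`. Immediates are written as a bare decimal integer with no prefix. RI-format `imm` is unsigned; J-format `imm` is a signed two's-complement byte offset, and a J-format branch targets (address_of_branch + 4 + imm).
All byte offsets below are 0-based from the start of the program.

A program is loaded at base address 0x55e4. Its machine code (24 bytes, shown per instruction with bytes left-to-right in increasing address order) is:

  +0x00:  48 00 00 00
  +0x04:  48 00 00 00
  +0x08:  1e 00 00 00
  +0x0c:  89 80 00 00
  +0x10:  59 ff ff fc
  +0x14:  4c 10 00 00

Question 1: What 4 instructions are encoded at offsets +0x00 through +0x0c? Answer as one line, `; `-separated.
off 0x00: read 48 00 00 00 as big → 0x48000000
  top 7b → 0x24 → rts [N]
off 0x04: read 48 00 00 00 as big → 0x48000000
  top 7b → 0x24 → rts [N]
off 0x08: read 1e 00 00 00 as big → 0x1e000000
  top 7b → 0xf → call [J]
  imm@[24:0]=0x0 ⇒ 0
off 0x0c: read 89 80 00 00 as big → 0x89800000
  top 7b → 0x44 → pop [R]
  rd@[24:22]=0x6 ⇒ $6

rts; rts; call 0; pop $6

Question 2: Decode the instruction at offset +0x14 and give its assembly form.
lsl $2, $0

off 0x14: read 4c 10 00 00 as big → 0x4c100000
  opcode bits[31:25]=0x26: lsl/RR
  [24:22] rd=0 = $0
  [21:19] rs=2 = $2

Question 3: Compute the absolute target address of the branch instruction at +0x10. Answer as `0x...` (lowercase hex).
@+10  big-endian(59 ff ff fc) = 0x59fffffc
  op=0x59fffffc>>25=0x2c ⇒ goto (J)
  imm: (w>>0)&0x1ffffff=0x1fffffc (s25→-4) → -4
  target = base 0x55e4 + off 0x10 + 4 + imm -4 = 0x55f4

0x55f4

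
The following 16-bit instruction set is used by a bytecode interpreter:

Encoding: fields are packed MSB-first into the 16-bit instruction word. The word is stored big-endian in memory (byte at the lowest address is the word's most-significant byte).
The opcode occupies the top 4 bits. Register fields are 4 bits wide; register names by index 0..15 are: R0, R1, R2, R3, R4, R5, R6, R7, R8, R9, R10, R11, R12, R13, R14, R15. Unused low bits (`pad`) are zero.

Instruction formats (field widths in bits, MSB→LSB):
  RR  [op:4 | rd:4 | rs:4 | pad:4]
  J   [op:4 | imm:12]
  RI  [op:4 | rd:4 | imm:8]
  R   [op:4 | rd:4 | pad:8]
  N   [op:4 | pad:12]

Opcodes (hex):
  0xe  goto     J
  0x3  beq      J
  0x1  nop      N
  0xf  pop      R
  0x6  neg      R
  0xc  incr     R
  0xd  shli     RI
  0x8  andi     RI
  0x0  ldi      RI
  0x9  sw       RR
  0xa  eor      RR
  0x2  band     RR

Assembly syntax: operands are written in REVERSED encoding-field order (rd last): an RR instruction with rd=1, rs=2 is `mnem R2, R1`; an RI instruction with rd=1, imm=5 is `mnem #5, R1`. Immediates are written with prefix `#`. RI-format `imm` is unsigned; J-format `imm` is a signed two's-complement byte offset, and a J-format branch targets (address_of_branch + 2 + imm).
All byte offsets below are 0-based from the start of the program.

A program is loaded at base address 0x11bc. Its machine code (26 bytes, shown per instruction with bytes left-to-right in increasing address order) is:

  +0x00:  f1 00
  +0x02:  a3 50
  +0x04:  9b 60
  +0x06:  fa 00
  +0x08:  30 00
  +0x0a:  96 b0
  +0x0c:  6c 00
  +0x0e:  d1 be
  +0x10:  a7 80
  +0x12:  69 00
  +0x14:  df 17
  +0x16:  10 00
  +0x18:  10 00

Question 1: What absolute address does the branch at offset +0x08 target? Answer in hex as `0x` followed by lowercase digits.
+0x08: 30 00 ⇒ word 0x3000 (big)
  op=0x3000>>12=0x3 ⇒ beq (J)
  imm: (w>>0)&0xfff=0x0 → #0
  target = base 0x11bc + off 0x08 + 2 + imm 0 = 0x11c6

0x11c6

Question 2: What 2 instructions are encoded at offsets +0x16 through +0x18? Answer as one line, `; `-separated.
off 0x16: read 10 00 as big → 0x1000
  op=0x1000>>12=0x1 ⇒ nop (N)
off 0x18: read 10 00 as big → 0x1000
  op=0x1000>>12=0x1 ⇒ nop (N)

nop; nop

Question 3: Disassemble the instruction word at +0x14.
@+14  big-endian(df 17) = 0xdf17
  opcode bits[15:12]=0xd: shli/RI
  [11:8] rd=15 = R15
  [7:0] imm=23 = #23

shli #23, R15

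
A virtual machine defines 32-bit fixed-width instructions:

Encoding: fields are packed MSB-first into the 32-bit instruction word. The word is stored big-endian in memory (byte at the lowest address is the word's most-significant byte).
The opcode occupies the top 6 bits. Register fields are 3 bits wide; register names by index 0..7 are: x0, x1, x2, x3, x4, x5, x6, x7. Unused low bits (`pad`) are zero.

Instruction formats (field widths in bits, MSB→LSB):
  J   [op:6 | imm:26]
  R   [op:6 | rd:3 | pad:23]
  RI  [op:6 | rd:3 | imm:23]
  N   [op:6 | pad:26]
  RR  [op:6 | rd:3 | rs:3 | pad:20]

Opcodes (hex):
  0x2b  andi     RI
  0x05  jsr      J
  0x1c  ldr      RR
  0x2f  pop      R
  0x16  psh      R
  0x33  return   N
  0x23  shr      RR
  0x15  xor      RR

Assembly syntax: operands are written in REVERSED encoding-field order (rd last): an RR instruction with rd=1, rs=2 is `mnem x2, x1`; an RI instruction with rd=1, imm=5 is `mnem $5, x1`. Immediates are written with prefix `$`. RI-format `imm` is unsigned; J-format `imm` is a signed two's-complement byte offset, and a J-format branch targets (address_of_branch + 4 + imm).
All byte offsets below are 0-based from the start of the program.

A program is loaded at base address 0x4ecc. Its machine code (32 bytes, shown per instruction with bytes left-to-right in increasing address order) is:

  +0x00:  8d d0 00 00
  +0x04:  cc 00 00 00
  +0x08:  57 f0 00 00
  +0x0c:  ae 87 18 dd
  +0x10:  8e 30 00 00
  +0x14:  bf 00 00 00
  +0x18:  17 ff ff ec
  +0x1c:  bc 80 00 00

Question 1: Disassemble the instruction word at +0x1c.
pop x1

@+1c  big-endian(bc 80 00 00) = 0xbc800000
  top 6b → 0x2f → pop [R]
  [25:23] rd=1 = x1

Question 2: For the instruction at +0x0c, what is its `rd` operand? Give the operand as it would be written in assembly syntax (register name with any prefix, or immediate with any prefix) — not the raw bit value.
off 0x0c: read ae 87 18 dd as big → 0xae8718dd
  opcode bits[31:26]=0x2b: andi/RI
  rd@[25:23]=0x5 ⇒ x5
  imm@[22:0]=0x718dd ⇒ $465117

x5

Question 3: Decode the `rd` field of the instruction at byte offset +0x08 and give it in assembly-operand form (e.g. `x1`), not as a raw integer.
off 0x08: read 57 f0 00 00 as big → 0x57f00000
  top 6b → 0x15 → xor [RR]
  rd: (w>>23)&0x7=0x7 → x7
  rs: (w>>20)&0x7=0x7 → x7

x7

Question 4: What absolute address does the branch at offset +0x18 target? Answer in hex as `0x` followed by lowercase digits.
off 0x18: read 17 ff ff ec as big → 0x17ffffec
  opcode bits[31:26]=0x5: jsr/J
  imm: (w>>0)&0x3ffffff=0x3ffffec (s26→-20) → $-20
  target = base 0x4ecc + off 0x18 + 4 + imm -20 = 0x4ed4

0x4ed4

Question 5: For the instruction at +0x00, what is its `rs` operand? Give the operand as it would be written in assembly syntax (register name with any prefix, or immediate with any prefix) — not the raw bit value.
[00] 8d d0 00 00 → 0x8dd00000
  top 6b → 0x23 → shr [RR]
  rd: (w>>23)&0x7=0x3 → x3
  rs: (w>>20)&0x7=0x5 → x5

x5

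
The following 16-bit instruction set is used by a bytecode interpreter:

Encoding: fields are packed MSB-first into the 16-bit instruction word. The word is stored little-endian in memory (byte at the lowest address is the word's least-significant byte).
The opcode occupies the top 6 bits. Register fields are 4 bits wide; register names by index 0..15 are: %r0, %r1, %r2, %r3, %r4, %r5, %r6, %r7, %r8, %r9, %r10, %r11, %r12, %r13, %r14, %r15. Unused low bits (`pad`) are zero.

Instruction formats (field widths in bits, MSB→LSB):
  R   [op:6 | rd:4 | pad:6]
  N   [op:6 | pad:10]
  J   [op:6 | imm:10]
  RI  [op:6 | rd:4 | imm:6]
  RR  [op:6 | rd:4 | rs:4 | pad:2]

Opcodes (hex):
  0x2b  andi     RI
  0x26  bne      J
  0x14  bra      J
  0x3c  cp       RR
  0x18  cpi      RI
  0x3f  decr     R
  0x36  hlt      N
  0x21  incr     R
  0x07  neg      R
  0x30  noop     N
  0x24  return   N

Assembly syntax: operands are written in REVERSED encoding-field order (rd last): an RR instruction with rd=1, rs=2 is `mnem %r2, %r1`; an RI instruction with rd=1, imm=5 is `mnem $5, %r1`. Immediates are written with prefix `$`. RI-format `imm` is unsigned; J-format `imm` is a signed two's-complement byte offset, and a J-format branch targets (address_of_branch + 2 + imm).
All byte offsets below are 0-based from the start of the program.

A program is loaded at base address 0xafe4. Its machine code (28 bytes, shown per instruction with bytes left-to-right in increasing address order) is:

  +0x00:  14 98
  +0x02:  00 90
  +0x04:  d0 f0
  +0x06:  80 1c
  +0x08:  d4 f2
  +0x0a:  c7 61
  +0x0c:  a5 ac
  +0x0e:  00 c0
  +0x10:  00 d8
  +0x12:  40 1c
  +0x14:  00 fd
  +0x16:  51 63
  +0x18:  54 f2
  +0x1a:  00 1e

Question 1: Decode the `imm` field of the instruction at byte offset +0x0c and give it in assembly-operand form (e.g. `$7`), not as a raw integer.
[0c] a5 ac → 0xaca5
  opcode bits[15:10]=0x2b: andi/RI
  rd: (w>>6)&0xf=0x2 → %r2
  imm: (w>>0)&0x3f=0x25 → $37

$37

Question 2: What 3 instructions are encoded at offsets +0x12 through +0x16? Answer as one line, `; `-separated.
[12] 40 1c → 0x1c40
  top 6b → 0x7 → neg [R]
  [9:6] rd=1 = %r1
[14] 00 fd → 0xfd00
  top 6b → 0x3f → decr [R]
  [9:6] rd=4 = %r4
[16] 51 63 → 0x6351
  top 6b → 0x18 → cpi [RI]
  [9:6] rd=13 = %r13
  [5:0] imm=17 = $17

neg %r1; decr %r4; cpi $17, %r13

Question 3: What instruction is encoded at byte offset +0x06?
@+06  little-endian(80 1c) = 0x1c80
  top 6b → 0x7 → neg [R]
  rd@[9:6]=0x2 ⇒ %r2

neg %r2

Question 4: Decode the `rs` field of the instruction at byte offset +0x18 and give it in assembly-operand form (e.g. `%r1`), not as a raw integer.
off 0x18: read 54 f2 as little → 0xf254
  top 6b → 0x3c → cp [RR]
  [9:6] rd=9 = %r9
  [5:2] rs=5 = %r5

%r5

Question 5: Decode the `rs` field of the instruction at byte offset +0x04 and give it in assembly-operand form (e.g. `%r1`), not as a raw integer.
%r4

@+04  little-endian(d0 f0) = 0xf0d0
  op=0xf0d0>>10=0x3c ⇒ cp (RR)
  rd@[9:6]=0x3 ⇒ %r3
  rs@[5:2]=0x4 ⇒ %r4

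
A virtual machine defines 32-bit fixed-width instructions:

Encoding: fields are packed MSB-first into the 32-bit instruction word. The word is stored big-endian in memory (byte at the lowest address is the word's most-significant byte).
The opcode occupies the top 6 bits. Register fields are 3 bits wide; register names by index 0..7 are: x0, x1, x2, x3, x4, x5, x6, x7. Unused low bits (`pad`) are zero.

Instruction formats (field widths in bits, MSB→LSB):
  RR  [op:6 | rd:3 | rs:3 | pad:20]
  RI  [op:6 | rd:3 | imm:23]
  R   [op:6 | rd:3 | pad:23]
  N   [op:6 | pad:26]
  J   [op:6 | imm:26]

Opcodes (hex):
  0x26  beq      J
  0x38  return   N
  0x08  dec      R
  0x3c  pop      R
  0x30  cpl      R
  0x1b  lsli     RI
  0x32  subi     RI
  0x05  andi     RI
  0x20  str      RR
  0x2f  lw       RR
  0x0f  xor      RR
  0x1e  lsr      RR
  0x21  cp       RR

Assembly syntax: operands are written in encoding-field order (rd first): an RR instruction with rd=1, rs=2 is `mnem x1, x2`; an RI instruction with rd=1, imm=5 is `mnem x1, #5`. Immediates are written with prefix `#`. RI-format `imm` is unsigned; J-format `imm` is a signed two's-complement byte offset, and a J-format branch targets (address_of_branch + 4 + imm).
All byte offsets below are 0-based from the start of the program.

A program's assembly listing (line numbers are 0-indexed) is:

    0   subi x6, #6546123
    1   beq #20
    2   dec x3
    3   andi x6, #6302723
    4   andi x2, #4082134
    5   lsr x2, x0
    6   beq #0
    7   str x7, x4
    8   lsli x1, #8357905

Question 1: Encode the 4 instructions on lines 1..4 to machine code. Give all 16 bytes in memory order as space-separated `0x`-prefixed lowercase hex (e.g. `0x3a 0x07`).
0x98 0x00 0x00 0x14 0x21 0x80 0x00 0x00 0x17 0x60 0x2c 0x03 0x15 0x3e 0x49 0xd6

line 1 (beq): pack op=0x26:6|imm=20:26 = 0x98000014; big→ 98 00 00 14
line 2 (dec): pack op=0x8:6|rd=3:3|pad=0:23 = 0x21800000; big→ 21 80 00 00
line 3 (andi): pack op=0x5:6|rd=6:3|imm=6302723:23 = 0x17602c03; big→ 17 60 2c 03
line 4 (andi): pack op=0x5:6|rd=2:3|imm=4082134:23 = 0x153e49d6; big→ 15 3e 49 d6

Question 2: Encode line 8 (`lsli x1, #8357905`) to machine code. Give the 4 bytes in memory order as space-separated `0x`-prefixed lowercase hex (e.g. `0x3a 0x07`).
L8: lsli op=0x1b:6|rd=1:3|imm=8357905:23 ⇒ 0x6cff8811 ⇒ big 6c ff 88 11

0x6c 0xff 0x88 0x11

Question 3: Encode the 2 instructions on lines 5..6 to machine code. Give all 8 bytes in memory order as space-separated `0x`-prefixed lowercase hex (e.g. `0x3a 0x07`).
5. lsr fields op=0x1e:6|rd=2:3|rs=0:3|pad=0:20 → word 79000000h → 79 00 00 00
6. beq fields op=0x26:6|imm=0:26 → word 98000000h → 98 00 00 00

0x79 0x00 0x00 0x00 0x98 0x00 0x00 0x00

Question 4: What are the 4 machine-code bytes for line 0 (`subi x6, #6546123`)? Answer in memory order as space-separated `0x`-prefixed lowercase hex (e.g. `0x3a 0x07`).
L0: subi op=0x32:6|rd=6:3|imm=6546123:23 ⇒ 0xcb63e2cb ⇒ big cb 63 e2 cb

0xcb 0x63 0xe2 0xcb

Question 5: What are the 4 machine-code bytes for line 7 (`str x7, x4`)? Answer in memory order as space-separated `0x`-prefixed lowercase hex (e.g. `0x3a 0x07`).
L7: str op=0x20:6|rd=7:3|rs=4:3|pad=0:20 ⇒ 0x83c00000 ⇒ big 83 c0 00 00

0x83 0xc0 0x00 0x00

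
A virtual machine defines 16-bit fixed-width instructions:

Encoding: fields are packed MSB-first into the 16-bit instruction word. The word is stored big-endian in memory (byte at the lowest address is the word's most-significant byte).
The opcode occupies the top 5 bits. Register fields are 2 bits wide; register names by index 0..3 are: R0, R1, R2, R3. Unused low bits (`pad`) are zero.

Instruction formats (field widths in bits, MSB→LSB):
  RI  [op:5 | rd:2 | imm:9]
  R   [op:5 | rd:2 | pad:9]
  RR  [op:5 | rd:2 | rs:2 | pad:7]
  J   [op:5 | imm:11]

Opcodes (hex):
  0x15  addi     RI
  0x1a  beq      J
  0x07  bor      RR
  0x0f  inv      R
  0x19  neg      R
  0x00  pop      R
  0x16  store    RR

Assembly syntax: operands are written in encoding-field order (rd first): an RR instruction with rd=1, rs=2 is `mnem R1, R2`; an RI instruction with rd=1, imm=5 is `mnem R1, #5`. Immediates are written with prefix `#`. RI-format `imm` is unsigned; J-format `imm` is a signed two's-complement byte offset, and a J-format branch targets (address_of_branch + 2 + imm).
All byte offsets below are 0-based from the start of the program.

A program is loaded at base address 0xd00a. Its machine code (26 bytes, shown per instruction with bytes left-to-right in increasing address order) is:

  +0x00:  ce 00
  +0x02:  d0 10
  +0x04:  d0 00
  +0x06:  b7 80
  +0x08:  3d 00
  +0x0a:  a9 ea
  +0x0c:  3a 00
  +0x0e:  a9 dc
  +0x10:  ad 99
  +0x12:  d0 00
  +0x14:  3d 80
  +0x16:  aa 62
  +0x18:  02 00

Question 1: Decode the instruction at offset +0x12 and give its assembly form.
beq #0

+0x12: d0 00 ⇒ word 0xd000 (big)
  op=0xd000>>11=0x1a ⇒ beq (J)
  imm@[10:0]=0x0 ⇒ #0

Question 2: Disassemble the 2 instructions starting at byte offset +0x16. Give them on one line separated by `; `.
off 0x16: read aa 62 as big → 0xaa62
  top 5b → 0x15 → addi [RI]
  [10:9] rd=1 = R1
  [8:0] imm=98 = #98
off 0x18: read 02 00 as big → 0x0200
  top 5b → 0x0 → pop [R]
  [10:9] rd=1 = R1

addi R1, #98; pop R1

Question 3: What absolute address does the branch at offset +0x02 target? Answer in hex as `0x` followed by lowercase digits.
off 0x02: read d0 10 as big → 0xd010
  opcode bits[15:11]=0x1a: beq/J
  imm@[10:0]=0x10 ⇒ #16
  target = base 0xd00a + off 0x02 + 2 + imm 16 = 0xd01e

0xd01e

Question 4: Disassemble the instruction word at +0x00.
neg R3

@+00  big-endian(ce 00) = 0xce00
  op=0xce00>>11=0x19 ⇒ neg (R)
  rd: (w>>9)&0x3=0x3 → R3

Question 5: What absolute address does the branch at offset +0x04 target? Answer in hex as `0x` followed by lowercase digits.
0xd010

off 0x04: read d0 00 as big → 0xd000
  top 5b → 0x1a → beq [J]
  imm: (w>>0)&0x7ff=0x0 → #0
  target = base 0xd00a + off 0x04 + 2 + imm 0 = 0xd010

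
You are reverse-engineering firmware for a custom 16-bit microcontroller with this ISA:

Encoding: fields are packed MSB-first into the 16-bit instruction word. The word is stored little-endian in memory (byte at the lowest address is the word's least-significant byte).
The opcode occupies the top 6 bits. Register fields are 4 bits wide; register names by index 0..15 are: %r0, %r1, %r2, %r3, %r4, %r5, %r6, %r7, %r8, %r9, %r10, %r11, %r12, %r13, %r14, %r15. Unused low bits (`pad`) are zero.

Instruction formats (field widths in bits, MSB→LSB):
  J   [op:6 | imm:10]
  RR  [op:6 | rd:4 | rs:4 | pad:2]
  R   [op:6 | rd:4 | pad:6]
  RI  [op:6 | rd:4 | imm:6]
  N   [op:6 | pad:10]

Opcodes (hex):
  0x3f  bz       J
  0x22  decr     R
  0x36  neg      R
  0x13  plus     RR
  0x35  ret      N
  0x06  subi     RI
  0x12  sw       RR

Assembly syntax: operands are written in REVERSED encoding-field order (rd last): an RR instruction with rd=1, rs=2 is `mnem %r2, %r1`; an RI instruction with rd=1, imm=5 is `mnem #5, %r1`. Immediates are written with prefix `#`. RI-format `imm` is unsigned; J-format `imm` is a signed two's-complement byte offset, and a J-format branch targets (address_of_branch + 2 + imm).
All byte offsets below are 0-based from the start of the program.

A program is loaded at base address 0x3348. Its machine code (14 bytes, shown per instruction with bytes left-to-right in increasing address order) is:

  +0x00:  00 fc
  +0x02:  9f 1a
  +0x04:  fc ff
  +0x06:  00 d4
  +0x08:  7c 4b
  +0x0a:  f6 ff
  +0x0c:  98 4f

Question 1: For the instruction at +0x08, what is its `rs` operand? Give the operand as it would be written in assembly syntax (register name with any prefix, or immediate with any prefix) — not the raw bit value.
%r15

@+08  little-endian(7c 4b) = 0x4b7c
  op=0x4b7c>>10=0x12 ⇒ sw (RR)
  rd@[9:6]=0xd ⇒ %r13
  rs@[5:2]=0xf ⇒ %r15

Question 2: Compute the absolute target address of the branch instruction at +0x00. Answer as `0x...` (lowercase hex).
+0x00: 00 fc ⇒ word 0xfc00 (little)
  op=0xfc00>>10=0x3f ⇒ bz (J)
  imm: (w>>0)&0x3ff=0x0 → #0
  target = base 0x3348 + off 0x00 + 2 + imm 0 = 0x334a

0x334a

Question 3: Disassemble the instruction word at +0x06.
ret

+0x06: 00 d4 ⇒ word 0xd400 (little)
  top 6b → 0x35 → ret [N]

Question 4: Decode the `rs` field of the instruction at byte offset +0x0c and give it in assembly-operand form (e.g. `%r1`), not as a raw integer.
%r6

@+0c  little-endian(98 4f) = 0x4f98
  op=0x4f98>>10=0x13 ⇒ plus (RR)
  rd: (w>>6)&0xf=0xe → %r14
  rs: (w>>2)&0xf=0x6 → %r6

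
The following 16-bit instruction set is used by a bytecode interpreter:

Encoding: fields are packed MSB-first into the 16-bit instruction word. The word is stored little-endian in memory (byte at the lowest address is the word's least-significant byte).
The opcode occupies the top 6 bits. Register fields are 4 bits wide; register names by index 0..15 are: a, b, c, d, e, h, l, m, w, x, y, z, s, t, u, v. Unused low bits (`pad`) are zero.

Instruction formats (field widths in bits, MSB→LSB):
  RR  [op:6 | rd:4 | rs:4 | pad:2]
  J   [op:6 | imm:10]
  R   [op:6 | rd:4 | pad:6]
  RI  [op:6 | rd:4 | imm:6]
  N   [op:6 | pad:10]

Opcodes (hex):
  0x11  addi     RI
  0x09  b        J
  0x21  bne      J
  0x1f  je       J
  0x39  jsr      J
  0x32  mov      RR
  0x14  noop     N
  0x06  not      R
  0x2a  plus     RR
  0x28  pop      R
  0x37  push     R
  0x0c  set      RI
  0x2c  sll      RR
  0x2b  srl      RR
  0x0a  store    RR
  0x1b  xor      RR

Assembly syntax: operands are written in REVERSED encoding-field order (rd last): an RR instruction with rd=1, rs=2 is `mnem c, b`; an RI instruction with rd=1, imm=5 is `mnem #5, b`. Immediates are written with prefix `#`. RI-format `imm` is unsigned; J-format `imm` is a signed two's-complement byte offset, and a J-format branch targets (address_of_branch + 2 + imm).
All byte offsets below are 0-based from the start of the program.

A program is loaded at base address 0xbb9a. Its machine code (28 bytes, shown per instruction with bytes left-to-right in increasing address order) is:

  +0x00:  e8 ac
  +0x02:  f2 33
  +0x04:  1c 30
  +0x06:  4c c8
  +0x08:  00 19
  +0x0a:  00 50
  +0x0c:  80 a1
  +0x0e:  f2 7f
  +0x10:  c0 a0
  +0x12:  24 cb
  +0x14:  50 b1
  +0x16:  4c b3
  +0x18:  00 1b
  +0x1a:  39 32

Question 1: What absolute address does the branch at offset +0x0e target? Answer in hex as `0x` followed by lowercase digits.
0xbb9c

+0x0e: f2 7f ⇒ word 0x7ff2 (little)
  opcode bits[15:10]=0x1f: je/J
  imm: (w>>0)&0x3ff=0x3f2 (s10→-14) → #-14
  target = base 0xbb9a + off 0x0e + 2 + imm -14 = 0xbb9c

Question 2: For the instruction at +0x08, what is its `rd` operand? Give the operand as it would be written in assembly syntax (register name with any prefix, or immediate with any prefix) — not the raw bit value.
e

+0x08: 00 19 ⇒ word 0x1900 (little)
  top 6b → 0x6 → not [R]
  rd@[9:6]=0x4 ⇒ e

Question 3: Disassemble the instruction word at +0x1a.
set #57, w

+0x1a: 39 32 ⇒ word 0x3239 (little)
  op=0x3239>>10=0xc ⇒ set (RI)
  [9:6] rd=8 = w
  [5:0] imm=57 = #57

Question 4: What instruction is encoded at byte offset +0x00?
srl y, d

@+00  little-endian(e8 ac) = 0xace8
  opcode bits[15:10]=0x2b: srl/RR
  rd@[9:6]=0x3 ⇒ d
  rs@[5:2]=0xa ⇒ y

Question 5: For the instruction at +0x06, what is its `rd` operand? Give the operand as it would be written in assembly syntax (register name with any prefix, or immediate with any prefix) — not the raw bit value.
b

+0x06: 4c c8 ⇒ word 0xc84c (little)
  top 6b → 0x32 → mov [RR]
  rd@[9:6]=0x1 ⇒ b
  rs@[5:2]=0x3 ⇒ d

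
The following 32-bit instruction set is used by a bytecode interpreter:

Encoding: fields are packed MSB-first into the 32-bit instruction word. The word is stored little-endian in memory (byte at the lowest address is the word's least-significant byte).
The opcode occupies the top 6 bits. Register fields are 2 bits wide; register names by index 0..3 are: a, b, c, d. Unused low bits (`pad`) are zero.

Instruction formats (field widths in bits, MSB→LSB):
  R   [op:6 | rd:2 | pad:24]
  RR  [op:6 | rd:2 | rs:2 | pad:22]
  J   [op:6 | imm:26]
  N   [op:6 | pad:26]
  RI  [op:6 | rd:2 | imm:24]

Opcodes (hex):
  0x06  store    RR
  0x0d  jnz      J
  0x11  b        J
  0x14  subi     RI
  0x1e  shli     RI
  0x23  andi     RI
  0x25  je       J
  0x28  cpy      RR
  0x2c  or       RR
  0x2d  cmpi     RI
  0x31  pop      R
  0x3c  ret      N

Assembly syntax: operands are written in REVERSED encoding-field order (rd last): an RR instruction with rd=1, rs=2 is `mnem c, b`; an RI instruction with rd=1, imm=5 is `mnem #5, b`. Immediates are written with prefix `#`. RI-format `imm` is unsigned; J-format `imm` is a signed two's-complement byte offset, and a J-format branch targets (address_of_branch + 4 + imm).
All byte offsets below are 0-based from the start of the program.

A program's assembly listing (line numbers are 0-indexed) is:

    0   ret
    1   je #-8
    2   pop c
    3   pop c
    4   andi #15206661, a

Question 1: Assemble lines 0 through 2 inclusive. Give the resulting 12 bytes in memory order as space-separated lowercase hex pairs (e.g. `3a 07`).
0. ret fields op=0x3c:6|pad=0:26 → word f0000000h → 00 00 00 f0
1. je fields op=0x25:6|imm=-8:26 → word 97fffff8h → f8 ff ff 97
2. pop fields op=0x31:6|rd=2:2|pad=0:24 → word c6000000h → 00 00 00 c6

00 00 00 f0 f8 ff ff 97 00 00 00 c6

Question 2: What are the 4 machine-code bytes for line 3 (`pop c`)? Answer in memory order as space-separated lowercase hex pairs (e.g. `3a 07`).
00 00 00 c6

3. pop fields op=0x31:6|rd=2:2|pad=0:24 → word c6000000h → 00 00 00 c6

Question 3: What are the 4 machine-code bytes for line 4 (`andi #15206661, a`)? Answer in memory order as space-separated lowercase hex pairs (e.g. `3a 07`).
05 09 e8 8c

L4: andi op=0x23:6|rd=0:2|imm=15206661:24 ⇒ 0x8ce80905 ⇒ little 05 09 e8 8c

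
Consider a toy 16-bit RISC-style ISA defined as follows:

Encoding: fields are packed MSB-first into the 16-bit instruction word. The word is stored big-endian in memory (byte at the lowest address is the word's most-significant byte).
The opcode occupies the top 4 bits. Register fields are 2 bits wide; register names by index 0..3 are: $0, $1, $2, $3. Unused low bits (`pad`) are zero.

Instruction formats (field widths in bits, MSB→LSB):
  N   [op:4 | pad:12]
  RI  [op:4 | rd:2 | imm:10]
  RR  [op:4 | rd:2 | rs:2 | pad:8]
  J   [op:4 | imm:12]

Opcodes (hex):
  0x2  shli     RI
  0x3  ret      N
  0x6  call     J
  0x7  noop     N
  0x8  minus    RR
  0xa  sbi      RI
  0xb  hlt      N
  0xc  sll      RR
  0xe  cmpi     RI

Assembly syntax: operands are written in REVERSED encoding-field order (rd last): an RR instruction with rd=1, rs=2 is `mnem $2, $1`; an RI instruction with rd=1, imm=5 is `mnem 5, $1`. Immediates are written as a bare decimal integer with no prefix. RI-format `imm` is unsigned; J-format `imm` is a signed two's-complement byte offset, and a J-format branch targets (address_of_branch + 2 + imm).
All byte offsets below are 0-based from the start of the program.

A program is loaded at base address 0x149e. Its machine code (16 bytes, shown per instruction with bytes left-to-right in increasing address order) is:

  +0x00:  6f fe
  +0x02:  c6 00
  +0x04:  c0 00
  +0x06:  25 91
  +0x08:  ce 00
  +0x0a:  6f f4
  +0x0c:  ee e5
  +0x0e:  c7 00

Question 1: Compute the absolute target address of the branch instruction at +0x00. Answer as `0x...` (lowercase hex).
0x149e

off 0x00: read 6f fe as big → 0x6ffe
  top 4b → 0x6 → call [J]
  imm@[11:0]=0xffe (s12→-2) ⇒ -2
  target = base 0x149e + off 0x00 + 2 + imm -2 = 0x149e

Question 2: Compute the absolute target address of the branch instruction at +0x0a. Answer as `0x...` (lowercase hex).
0x149e

off 0x0a: read 6f f4 as big → 0x6ff4
  op=0x6ff4>>12=0x6 ⇒ call (J)
  imm: (w>>0)&0xfff=0xff4 (s12→-12) → -12
  target = base 0x149e + off 0x0a + 2 + imm -12 = 0x149e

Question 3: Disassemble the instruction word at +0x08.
+0x08: ce 00 ⇒ word 0xce00 (big)
  op=0xce00>>12=0xc ⇒ sll (RR)
  rd@[11:10]=0x3 ⇒ $3
  rs@[9:8]=0x2 ⇒ $2

sll $2, $3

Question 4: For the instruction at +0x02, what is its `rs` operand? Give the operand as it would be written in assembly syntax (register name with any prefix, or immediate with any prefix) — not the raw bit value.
$2

@+02  big-endian(c6 00) = 0xc600
  op=0xc600>>12=0xc ⇒ sll (RR)
  [11:10] rd=1 = $1
  [9:8] rs=2 = $2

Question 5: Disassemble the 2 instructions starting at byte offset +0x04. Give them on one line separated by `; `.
+0x04: c0 00 ⇒ word 0xc000 (big)
  opcode bits[15:12]=0xc: sll/RR
  rd@[11:10]=0x0 ⇒ $0
  rs@[9:8]=0x0 ⇒ $0
+0x06: 25 91 ⇒ word 0x2591 (big)
  opcode bits[15:12]=0x2: shli/RI
  rd@[11:10]=0x1 ⇒ $1
  imm@[9:0]=0x191 ⇒ 401

sll $0, $0; shli 401, $1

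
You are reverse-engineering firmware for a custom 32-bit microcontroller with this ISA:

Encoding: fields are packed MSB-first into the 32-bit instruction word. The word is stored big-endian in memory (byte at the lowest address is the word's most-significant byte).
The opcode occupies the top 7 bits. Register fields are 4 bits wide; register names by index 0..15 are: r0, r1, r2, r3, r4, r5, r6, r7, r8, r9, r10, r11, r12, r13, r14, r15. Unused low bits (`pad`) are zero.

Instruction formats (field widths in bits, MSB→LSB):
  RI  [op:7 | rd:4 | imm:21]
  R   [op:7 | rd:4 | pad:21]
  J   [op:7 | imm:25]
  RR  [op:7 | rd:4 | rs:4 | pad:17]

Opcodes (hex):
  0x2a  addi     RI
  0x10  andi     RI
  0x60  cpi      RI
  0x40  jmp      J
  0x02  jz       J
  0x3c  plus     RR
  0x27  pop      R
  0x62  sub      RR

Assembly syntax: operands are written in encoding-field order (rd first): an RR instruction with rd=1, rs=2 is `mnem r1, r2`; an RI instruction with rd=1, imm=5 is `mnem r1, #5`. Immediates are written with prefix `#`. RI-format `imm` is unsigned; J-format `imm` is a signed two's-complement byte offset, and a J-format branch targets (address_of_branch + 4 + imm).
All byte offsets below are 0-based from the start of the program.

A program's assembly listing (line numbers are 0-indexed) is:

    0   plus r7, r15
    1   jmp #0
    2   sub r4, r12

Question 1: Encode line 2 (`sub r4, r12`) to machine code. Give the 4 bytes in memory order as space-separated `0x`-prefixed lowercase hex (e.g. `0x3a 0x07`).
line 2 (sub): pack op=0x62:7|rd=4:4|rs=12:4|pad=0:17 = 0xc4980000; big→ c4 98 00 00

0xc4 0x98 0x00 0x00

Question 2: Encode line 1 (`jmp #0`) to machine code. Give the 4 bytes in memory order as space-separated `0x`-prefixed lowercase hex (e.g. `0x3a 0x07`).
line 1 (jmp): pack op=0x40:7|imm=0:25 = 0x80000000; big→ 80 00 00 00

0x80 0x00 0x00 0x00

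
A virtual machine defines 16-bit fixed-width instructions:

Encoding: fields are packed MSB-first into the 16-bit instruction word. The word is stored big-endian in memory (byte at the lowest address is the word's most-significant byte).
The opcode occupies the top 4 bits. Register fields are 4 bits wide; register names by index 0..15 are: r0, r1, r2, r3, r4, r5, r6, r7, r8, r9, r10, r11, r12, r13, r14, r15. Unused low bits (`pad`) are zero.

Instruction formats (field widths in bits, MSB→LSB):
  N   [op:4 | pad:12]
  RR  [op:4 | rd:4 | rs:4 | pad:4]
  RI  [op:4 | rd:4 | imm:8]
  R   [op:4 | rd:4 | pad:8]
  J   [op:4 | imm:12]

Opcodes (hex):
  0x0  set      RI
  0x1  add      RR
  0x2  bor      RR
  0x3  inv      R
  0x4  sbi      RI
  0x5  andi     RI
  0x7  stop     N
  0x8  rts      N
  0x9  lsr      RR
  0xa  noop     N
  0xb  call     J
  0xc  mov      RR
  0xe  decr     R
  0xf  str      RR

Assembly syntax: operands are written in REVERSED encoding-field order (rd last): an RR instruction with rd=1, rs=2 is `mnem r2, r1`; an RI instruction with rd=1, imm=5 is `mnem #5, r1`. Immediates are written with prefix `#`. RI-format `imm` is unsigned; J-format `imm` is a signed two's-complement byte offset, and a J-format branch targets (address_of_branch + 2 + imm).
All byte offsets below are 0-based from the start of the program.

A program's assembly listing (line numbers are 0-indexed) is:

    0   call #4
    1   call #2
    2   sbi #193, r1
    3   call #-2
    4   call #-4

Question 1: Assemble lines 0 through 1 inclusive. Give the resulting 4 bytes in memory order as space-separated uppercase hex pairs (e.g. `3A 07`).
B0 04 B0 02

0. call fields op=0xb:4|imm=4:12 → word b004h → b0 04
1. call fields op=0xb:4|imm=2:12 → word b002h → b0 02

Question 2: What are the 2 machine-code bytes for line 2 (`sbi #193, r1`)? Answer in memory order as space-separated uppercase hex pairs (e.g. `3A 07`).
line 2 (sbi): pack op=0x4:4|rd=1:4|imm=193:8 = 0x41c1; big→ 41 c1

41 C1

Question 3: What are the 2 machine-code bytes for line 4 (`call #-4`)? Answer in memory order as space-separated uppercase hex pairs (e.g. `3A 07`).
BF FC

line 4 (call): pack op=0xb:4|imm=-4:12 = 0xbffc; big→ bf fc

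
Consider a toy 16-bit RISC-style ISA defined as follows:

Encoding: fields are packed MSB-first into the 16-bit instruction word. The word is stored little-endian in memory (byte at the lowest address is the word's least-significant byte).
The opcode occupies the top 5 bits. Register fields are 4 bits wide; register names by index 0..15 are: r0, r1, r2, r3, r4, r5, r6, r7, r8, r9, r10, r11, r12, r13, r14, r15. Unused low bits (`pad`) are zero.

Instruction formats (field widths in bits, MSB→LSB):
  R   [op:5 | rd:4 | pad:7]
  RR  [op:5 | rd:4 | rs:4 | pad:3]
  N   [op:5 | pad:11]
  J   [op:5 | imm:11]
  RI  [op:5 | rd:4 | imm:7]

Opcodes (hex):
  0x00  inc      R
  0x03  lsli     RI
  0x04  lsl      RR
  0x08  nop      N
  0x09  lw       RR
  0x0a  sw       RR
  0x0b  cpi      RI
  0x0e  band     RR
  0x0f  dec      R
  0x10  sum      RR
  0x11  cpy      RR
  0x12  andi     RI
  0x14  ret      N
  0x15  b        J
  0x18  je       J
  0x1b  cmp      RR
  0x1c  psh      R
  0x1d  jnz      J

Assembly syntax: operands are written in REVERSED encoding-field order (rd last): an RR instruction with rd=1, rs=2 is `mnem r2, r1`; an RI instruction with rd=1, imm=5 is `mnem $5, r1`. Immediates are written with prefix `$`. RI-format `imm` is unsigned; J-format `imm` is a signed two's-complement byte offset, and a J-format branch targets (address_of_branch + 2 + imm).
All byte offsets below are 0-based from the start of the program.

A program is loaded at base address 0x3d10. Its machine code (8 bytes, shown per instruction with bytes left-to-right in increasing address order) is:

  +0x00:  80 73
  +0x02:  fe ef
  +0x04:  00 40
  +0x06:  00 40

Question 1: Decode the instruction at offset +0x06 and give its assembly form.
+0x06: 00 40 ⇒ word 0x4000 (little)
  opcode bits[15:11]=0x8: nop/N

nop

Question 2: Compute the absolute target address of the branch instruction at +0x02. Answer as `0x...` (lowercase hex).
@+02  little-endian(fe ef) = 0xeffe
  top 5b → 0x1d → jnz [J]
  imm@[10:0]=0x7fe (s11→-2) ⇒ $-2
  target = base 0x3d10 + off 0x02 + 2 + imm -2 = 0x3d12

0x3d12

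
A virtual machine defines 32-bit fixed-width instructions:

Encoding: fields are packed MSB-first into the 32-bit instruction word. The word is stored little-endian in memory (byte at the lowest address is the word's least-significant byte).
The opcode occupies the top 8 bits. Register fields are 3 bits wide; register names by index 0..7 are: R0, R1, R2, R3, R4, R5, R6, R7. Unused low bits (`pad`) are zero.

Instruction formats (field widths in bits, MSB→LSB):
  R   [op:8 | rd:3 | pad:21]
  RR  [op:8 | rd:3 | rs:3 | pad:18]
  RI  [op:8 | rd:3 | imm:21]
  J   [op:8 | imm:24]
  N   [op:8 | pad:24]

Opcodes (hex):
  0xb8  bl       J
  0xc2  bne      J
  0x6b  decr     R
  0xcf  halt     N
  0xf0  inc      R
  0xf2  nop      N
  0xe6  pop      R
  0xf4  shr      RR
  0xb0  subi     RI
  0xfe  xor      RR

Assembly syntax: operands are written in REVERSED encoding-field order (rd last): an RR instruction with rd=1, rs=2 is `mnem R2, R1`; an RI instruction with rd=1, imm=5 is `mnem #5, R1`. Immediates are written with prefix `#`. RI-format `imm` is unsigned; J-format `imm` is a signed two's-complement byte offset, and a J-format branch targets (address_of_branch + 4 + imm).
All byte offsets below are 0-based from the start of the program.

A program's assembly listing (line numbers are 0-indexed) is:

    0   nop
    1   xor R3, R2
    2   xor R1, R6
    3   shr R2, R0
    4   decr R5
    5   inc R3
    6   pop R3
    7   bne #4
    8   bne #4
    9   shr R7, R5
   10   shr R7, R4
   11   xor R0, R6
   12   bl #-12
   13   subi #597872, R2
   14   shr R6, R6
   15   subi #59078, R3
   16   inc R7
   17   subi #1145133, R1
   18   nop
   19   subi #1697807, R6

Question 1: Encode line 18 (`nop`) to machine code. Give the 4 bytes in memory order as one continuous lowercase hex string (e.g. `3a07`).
000000f2

L18: nop op=0xf2:8|pad=0:24 ⇒ 0xf2000000 ⇒ little 00 00 00 f2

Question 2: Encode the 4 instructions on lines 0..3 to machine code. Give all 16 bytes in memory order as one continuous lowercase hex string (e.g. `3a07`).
L0: nop op=0xf2:8|pad=0:24 ⇒ 0xf2000000 ⇒ little 00 00 00 f2
L1: xor op=0xfe:8|rd=2:3|rs=3:3|pad=0:18 ⇒ 0xfe4c0000 ⇒ little 00 00 4c fe
L2: xor op=0xfe:8|rd=6:3|rs=1:3|pad=0:18 ⇒ 0xfec40000 ⇒ little 00 00 c4 fe
L3: shr op=0xf4:8|rd=0:3|rs=2:3|pad=0:18 ⇒ 0xf4080000 ⇒ little 00 00 08 f4

000000f200004cfe0000c4fe000008f4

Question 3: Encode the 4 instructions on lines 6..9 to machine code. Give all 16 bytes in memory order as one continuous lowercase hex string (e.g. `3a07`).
L6: pop op=0xe6:8|rd=3:3|pad=0:21 ⇒ 0xe6600000 ⇒ little 00 00 60 e6
L7: bne op=0xc2:8|imm=4:24 ⇒ 0xc2000004 ⇒ little 04 00 00 c2
L8: bne op=0xc2:8|imm=4:24 ⇒ 0xc2000004 ⇒ little 04 00 00 c2
L9: shr op=0xf4:8|rd=5:3|rs=7:3|pad=0:18 ⇒ 0xf4bc0000 ⇒ little 00 00 bc f4

000060e6040000c2040000c20000bcf4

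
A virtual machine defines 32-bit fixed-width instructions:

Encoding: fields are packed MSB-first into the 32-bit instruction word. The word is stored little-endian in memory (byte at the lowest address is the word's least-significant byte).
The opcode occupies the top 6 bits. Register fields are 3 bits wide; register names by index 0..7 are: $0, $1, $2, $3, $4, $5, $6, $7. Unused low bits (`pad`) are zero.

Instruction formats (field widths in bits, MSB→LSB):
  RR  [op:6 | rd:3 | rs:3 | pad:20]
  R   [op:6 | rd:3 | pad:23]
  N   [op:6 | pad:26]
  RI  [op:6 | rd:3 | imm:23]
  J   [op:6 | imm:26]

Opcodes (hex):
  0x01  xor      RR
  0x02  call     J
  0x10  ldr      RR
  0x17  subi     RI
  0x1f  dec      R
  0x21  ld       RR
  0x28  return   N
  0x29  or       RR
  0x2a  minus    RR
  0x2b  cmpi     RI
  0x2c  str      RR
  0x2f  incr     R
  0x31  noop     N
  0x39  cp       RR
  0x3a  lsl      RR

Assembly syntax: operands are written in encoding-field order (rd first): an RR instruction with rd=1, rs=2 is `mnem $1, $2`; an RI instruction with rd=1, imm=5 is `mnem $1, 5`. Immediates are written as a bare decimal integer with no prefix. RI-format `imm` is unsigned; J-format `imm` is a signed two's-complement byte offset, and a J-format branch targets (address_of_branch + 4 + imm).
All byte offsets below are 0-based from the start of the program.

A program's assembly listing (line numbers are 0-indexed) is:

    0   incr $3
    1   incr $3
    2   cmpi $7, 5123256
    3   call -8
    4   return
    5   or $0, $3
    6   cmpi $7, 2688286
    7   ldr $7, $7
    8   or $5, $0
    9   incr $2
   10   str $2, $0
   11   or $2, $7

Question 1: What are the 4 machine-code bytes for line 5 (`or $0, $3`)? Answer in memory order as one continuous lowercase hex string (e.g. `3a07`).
000030a4

line 5 (or): pack op=0x29:6|rd=0:3|rs=3:3|pad=0:20 = 0xa4300000; little→ 00 00 30 a4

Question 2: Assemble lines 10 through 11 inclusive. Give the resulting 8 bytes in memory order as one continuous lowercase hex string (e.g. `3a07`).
000000b1000070a5

L10: str op=0x2c:6|rd=2:3|rs=0:3|pad=0:20 ⇒ 0xb1000000 ⇒ little 00 00 00 b1
L11: or op=0x29:6|rd=2:3|rs=7:3|pad=0:20 ⇒ 0xa5700000 ⇒ little 00 00 70 a5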